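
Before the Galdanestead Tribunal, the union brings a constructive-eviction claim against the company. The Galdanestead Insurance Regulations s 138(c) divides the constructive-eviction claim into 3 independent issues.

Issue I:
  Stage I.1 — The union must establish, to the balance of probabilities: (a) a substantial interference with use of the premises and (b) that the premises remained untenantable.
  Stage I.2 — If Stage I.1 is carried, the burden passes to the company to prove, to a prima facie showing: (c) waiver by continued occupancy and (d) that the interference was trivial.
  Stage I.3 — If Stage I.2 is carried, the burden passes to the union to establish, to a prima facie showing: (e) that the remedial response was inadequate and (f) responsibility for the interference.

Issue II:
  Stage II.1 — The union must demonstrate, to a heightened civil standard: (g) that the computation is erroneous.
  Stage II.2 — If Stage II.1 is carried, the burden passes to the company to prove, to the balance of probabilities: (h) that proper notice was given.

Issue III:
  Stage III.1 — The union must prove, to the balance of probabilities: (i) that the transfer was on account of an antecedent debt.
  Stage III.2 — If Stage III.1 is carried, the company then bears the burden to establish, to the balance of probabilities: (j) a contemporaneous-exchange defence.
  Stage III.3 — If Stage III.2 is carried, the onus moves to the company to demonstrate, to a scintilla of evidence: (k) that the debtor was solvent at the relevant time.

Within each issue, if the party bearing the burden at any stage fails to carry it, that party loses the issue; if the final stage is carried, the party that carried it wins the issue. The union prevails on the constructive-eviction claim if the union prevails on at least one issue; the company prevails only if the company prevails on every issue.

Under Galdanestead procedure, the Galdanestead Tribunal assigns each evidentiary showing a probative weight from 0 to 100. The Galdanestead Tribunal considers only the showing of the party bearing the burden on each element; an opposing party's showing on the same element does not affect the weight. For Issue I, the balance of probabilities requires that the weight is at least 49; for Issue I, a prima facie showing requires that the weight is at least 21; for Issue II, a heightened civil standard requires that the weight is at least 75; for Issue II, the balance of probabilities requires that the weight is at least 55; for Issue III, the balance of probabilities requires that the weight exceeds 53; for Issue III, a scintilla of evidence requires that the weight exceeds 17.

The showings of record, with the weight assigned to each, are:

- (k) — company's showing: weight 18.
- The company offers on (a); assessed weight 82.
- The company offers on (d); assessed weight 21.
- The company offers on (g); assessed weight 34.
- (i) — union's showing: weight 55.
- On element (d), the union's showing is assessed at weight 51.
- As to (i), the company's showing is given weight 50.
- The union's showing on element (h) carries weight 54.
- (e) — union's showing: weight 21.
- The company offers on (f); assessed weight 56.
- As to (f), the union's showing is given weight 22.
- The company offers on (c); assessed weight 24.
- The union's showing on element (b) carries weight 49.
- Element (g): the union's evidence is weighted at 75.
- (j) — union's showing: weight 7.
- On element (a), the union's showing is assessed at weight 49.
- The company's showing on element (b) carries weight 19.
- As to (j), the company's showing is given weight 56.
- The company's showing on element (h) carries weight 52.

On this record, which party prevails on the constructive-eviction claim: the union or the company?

— Issue I —
Stage I.1 — burden on union; standard: the balance of probabilities (weight is at least 49).
    (a): 49 (company's 82 disregarded) ≥ 49 [met]
    (b): 49 (company's 19 disregarded) ≥ 49 [met]
  Stage I.1 carried; the burden shifts to the company.
Stage I.2 — burden on company; standard: a prima facie showing (weight is at least 21).
    (c): 24 ≥ 21 [met]
    (d): 21 (union's 51 disregarded) ≥ 21 [met]
  Stage I.2 carried; the burden shifts to the union.
Stage I.3 — burden on union; standard: a prima facie showing (weight is at least 21).
    (e): 21 ≥ 21 [met]
    (f): 22 (company's 56 disregarded) ≥ 21 [met]
  All elements met at the final stage.
All stages carried — the union prevails on this issue.
— Issue II —
At Stage II.1 the union must meet a heightened civil standard (weight is at least 75): on (g) the weight is 75 (the company's 34 is given no effect), ≥ 75, so (g) meets the standard.
  The union carries Stage II.1; the company now bears the burden.
At Stage II.2 the company must meet the balance of probabilities (weight is at least 55): on (h) the weight is 52 (the union's 54 is given no effect), which does not reach 55, so (h) does not meet the standard.
  Not every element is met, so the company fails to carry Stage II.2.
The union prevails on this issue.
— Issue III —
Stage III.1 — burden on union; standard: the balance of probabilities (weight exceeds 53).
    (i): 55 (company's 50 disregarded) > 53 [met]
  All elements met. The burden passes to the company.
Stage III.2 — burden on company; standard: the balance of probabilities (weight exceeds 53).
    (j): 56 (union's 7 disregarded) > 53 [met]
  All elements met. The company retains the burden for Stage III.3.
Stage III.3 — burden on company; standard: a scintilla of evidence (weight exceeds 17).
    (k): 18 > 17 [met]
  The company carries the last stage.
Every stage carried; the company prevails on this issue.
Per-issue: Issue I → union; Issue II → union; Issue III → company. The union must prevail on at least one issue; overall, the union prevails.

union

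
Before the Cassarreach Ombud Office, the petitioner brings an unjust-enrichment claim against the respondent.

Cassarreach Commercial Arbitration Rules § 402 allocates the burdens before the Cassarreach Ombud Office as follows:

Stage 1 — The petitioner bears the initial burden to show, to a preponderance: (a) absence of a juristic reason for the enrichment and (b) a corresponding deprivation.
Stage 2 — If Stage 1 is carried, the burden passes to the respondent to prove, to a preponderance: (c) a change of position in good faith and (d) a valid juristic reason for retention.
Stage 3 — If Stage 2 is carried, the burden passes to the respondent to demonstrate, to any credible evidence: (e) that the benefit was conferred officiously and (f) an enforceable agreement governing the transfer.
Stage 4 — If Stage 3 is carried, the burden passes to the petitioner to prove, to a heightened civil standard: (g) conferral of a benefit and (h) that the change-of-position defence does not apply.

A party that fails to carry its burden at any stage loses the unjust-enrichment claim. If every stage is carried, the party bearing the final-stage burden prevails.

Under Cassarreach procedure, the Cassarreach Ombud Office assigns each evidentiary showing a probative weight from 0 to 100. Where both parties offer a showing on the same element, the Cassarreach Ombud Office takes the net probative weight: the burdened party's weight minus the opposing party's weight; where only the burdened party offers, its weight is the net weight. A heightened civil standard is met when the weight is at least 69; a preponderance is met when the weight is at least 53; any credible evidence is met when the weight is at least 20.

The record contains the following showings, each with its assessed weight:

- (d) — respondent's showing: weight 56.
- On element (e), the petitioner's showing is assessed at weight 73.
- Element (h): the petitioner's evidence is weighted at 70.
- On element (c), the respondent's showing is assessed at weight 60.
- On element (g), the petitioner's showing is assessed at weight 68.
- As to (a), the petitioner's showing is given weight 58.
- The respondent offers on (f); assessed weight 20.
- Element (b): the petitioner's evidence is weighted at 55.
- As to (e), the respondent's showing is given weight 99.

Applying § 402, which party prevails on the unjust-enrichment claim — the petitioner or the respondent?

respondent

At Stage 1 the petitioner must meet a preponderance (weight is at least 53): on (a) the weight is 58, which does reach 53, so (a) meets the standard; on (b) the weight is 55, ≥ 53, so (b) meets the standard.
  Stage 1 carried; the burden shifts to the respondent.
At Stage 2 the respondent must meet a preponderance (weight is at least 53): on (c) the weight is 60, ≥ 53, so (c) meets the standard; on (d) the weight is 56, which does reach 53, so (d) meets the standard.
  All elements met. The respondent retains the burden for Stage 3.
At Stage 3 the respondent must meet any credible evidence (weight is at least 20): on (e) the weight is 99 less the opposing 73 gives net 26, ≥ 20, so (e) meets the standard; on (f) the weight is 20, ≥ 20, so (f) meets the standard.
  Stage 3 carried; the burden shifts to the petitioner.
At Stage 4 the petitioner must meet a heightened civil standard (weight is at least 69): on (g) the weight is 68, < 69, so (g) does not meet the standard; on (h) the weight is 70, which does reach 69, so (h) meets the standard.
  The petitioner does not carry Stage 4.
The respondent prevails.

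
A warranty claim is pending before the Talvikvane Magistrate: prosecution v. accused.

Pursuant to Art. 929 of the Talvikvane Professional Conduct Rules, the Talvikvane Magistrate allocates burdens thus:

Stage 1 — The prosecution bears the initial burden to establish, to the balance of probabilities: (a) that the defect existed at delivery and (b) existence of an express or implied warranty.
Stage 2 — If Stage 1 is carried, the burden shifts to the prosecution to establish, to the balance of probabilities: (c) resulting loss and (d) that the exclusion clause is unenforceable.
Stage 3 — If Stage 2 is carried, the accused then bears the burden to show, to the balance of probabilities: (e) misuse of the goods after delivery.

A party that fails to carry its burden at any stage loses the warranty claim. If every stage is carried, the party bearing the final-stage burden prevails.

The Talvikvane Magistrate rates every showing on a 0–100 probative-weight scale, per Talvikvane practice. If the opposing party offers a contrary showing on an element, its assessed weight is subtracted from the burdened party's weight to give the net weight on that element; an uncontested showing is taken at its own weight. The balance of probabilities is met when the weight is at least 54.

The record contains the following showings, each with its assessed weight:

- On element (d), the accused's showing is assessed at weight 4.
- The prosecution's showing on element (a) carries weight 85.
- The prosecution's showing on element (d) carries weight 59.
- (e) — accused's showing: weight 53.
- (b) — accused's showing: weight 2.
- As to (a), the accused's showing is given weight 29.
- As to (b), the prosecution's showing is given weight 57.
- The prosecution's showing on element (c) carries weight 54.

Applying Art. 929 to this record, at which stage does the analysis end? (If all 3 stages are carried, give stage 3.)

stage 3

Stage 1 (prosecution, the balance of probabilities, weight is at least 54): (a) net 85−29=56 ≥ 54 — meets; (b) net 57−2=55 ≥ 54 — meets.
  Stage 1 is satisfied; the prosecution continues to bear the burden.
Stage 2 (prosecution, the balance of probabilities, weight is at least 54): (c) 54 ≥ 54 — meets; (d) net 59−4=55 ≥ 54 — meets.
  The prosecution carries Stage 2; the accused now bears the burden.
Stage 3 (accused, the balance of probabilities, weight is at least 54): (e) 53 < 54 — fails.
  Not every element is met, so the accused fails to carry Stage 3.
So the prosecution prevails.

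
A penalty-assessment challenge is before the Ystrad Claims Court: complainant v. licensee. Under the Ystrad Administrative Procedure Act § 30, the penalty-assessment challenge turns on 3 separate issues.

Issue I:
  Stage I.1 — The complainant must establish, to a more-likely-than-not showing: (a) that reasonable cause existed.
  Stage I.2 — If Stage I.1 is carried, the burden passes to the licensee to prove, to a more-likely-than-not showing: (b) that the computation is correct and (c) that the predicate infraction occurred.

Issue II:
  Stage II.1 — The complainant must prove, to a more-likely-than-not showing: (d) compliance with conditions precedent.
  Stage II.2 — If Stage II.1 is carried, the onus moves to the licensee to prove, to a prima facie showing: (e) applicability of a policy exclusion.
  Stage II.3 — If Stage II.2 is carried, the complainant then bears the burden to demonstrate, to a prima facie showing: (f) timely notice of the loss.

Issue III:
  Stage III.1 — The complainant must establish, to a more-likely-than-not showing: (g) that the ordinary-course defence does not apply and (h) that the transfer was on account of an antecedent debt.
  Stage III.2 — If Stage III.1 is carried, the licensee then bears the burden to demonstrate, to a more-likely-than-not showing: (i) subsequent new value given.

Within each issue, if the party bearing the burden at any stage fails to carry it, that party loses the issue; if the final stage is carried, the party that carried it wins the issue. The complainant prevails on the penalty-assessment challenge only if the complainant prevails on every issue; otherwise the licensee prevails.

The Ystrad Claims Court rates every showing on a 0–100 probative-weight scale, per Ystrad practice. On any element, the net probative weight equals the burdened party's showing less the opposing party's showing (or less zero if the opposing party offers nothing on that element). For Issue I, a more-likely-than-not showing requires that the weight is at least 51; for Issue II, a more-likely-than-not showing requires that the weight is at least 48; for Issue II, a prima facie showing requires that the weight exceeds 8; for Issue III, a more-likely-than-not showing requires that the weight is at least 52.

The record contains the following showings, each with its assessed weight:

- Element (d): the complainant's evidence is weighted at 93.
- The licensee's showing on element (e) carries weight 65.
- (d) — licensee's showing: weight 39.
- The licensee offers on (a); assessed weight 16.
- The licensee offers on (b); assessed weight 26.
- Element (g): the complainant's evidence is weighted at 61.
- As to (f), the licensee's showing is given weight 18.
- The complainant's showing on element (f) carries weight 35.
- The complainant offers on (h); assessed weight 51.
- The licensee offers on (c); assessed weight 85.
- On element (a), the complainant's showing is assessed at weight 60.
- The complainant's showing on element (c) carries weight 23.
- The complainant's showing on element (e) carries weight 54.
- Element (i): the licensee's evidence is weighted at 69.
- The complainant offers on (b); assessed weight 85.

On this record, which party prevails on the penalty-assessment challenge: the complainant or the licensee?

— Issue I —
Stage I.1 — burden on complainant; standard: a more-likely-than-not showing (weight is at least 51).
    (a): 60 − 16 = 44 < 51 [not met]
  Stage I.1 not carried; the complainant fails its burden.
The licensee prevails on this issue.
— Issue II —
Stage II.1 — burden on complainant; standard: a more-likely-than-not showing (weight is at least 48).
    (d): 93 − 39 = 54 ≥ 48 [met]
  Stage II.1 carried; the burden shifts to the licensee.
Stage II.2 — burden on licensee; standard: a prima facie showing (weight exceeds 8).
    (e): 65 − 54 = 11 > 8 [met]
  The licensee carries Stage II.2; the complainant now bears the burden.
Stage II.3 — burden on complainant; standard: a prima facie showing (weight exceeds 8).
    (f): 35 − 18 = 17 > 8 [met]
  The complainant carries the last stage.
With every stage satisfied, the complainant prevails on this issue.
— Issue III —
At Stage III.1 the complainant must meet a more-likely-than-not showing (weight is at least 52): on (g) the weight is 61, which does reach 52, so (g) meets the standard; on (h) the weight is 51, < 52, so (h) does not meet the standard.
  Not every element is met, so the complainant fails to carry Stage III.1.
So the licensee prevails on this issue.
Per-issue: Issue I → licensee; Issue II → complainant; Issue III → licensee. The complainant must prevail on every issue; overall, the licensee prevails.

licensee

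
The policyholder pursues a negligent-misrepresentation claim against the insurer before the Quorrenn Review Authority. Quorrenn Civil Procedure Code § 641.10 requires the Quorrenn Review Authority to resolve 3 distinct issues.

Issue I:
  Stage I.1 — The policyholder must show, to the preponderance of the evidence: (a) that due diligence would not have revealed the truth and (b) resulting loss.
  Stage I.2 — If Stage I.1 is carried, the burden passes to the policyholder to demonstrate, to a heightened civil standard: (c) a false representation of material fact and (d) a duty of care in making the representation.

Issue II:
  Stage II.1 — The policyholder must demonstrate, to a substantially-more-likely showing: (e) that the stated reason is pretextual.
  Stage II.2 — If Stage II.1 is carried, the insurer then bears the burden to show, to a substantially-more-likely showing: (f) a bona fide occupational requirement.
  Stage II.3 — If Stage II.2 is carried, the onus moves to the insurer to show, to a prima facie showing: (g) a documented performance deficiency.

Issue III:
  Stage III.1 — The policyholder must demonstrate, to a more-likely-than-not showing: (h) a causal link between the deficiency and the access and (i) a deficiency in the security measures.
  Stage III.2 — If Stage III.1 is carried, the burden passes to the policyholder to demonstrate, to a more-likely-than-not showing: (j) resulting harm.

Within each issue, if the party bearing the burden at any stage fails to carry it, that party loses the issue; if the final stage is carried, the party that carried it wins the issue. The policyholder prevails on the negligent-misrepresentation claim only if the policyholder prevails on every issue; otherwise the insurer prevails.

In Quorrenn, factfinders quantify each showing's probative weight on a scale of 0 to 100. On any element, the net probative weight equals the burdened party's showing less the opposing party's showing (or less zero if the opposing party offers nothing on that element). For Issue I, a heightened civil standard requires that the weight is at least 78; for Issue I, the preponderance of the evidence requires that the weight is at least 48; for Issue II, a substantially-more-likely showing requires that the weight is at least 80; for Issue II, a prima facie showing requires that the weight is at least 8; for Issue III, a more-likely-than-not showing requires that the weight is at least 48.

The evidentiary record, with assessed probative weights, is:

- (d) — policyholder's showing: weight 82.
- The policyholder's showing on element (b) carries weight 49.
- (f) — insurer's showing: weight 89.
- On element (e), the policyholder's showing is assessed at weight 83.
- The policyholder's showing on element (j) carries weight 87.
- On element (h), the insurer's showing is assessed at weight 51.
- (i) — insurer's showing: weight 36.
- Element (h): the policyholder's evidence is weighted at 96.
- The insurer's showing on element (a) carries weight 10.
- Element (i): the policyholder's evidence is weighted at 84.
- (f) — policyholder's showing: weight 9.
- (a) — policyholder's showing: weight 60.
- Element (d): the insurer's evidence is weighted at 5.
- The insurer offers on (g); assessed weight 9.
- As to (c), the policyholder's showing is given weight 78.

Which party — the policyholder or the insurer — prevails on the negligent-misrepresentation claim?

— Issue I —
Stage I.1 — burden on policyholder; standard: the preponderance of the evidence (weight is at least 48).
    (a): 60 − 10 = 50 ≥ 48 [met]
    (b): 49 ≥ 48 [met]
  All elements met. The policyholder retains the burden for Stage I.2.
Stage I.2 — burden on policyholder; standard: a heightened civil standard (weight is at least 78).
    (c): 78 ≥ 78 [met]
    (d): 82 − 5 = 77 < 78 [not met]
  Not every element is met, so the policyholder fails to carry Stage I.2.
The analysis ends at Stage I.2; the insurer prevails on this issue.
— Issue II —
Stage II.1 (policyholder, a substantially-more-likely showing, weight is at least 80): (e) 83 ≥ 80 — meets.
  The policyholder carries Stage II.1; the insurer now bears the burden.
Stage II.2 (insurer, a substantially-more-likely showing, weight is at least 80): (f) net 89−9=80 ≥ 80 — meets.
  Stage II.2 carried; the burden remains with the insurer.
Stage II.3 (insurer, a prima facie showing, weight is at least 8): (g) 9 ≥ 8 — meets.
  All elements met at the final stage.
Every stage carried; the insurer prevails on this issue.
— Issue III —
Stage III.1 (policyholder, a more-likely-than-not showing, weight is at least 48): (h) net 96−51=45 < 48 — fails; (i) net 84−36=48 ≥ 48 — meets.
  The policyholder does not carry Stage III.1.
So the insurer prevails on this issue.
Per-issue: Issue I → insurer; Issue II → insurer; Issue III → insurer. The policyholder must prevail on every issue; overall, the insurer prevails.

insurer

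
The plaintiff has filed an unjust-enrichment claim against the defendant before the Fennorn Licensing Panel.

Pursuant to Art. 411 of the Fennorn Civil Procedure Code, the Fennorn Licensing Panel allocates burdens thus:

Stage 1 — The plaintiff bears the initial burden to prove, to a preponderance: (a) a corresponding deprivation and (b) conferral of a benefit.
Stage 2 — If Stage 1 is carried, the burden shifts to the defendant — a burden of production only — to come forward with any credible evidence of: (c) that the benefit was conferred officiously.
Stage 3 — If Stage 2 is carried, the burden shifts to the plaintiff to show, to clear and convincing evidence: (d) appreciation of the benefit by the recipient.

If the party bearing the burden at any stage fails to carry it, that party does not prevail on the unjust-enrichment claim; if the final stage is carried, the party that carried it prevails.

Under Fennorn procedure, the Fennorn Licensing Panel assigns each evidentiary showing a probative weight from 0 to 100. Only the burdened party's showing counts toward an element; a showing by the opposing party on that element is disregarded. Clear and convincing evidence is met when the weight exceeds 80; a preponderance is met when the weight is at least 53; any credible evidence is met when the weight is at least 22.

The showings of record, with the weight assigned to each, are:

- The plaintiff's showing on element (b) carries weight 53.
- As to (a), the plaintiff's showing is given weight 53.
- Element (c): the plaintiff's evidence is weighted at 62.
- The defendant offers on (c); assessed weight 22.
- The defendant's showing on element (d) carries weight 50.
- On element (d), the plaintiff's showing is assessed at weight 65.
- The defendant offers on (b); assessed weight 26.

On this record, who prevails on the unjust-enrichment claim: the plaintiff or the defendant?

defendant

Stage 1 — burden on plaintiff; standard: a preponderance (weight is at least 53).
    (a): 53 ≥ 53 [met]
    (b): 53 (defendant's 26 disregarded) ≥ 53 [met]
  The plaintiff carries Stage 1; the defendant now bears the burden.
Stage 2 — burden on defendant; standard: any credible evidence (weight is at least 22).
    (c): 22 (plaintiff's 62 disregarded) ≥ 22 [met]
  All elements met. The burden passes to the plaintiff.
Stage 3 — burden on plaintiff; standard: clear and convincing evidence (weight exceeds 80).
    (d): 65 (defendant's 50 disregarded) ≤ 80 [not met]
  Stage 3 not carried; the plaintiff fails its burden.
The analysis ends at Stage 3; the defendant prevails.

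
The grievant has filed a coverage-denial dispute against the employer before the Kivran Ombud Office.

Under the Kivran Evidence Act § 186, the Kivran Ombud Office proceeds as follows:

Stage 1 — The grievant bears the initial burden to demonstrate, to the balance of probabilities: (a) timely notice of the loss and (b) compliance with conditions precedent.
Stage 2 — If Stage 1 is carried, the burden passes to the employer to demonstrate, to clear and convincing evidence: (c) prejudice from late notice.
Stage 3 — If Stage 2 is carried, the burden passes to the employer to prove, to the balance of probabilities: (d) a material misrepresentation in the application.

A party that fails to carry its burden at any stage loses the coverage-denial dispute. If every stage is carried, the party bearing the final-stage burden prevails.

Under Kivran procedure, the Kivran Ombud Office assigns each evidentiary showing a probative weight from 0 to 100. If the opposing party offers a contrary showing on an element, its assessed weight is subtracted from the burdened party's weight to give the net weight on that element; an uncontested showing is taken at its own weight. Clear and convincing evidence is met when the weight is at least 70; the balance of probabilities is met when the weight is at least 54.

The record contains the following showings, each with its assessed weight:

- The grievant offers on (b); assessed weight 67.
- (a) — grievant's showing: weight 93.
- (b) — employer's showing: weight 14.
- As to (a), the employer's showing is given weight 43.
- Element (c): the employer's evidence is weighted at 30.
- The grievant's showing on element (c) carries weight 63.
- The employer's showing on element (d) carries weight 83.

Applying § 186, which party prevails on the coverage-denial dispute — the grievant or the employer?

employer

Stage 1 (grievant, the balance of probabilities, weight is at least 54): (a) net 93−43=50 < 54 — fails; (b) net 67−14=53 < 54 — fails.
  Not every element is met, so the grievant fails to carry Stage 1.
So the employer prevails.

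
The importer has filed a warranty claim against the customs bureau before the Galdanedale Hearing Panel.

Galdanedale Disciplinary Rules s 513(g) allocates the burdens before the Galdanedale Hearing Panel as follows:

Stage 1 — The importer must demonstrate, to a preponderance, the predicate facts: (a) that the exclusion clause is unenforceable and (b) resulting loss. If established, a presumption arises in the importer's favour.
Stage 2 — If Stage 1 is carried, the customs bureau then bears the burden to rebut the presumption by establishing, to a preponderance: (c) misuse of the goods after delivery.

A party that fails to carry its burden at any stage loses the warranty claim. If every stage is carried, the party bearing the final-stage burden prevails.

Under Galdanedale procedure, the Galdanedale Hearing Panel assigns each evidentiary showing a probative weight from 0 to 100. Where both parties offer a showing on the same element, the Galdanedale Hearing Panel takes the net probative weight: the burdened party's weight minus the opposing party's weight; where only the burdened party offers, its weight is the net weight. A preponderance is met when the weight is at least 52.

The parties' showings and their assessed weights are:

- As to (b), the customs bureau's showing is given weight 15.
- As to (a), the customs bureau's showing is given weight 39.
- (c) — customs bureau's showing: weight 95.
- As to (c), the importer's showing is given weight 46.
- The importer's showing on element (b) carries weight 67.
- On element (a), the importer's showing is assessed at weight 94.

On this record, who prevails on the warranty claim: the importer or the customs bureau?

At Stage 1 the importer must meet a preponderance (weight is at least 52): on (a) the weight is 94 less the opposing 39 gives net 55, which does reach 52, so (a) meets the standard; on (b) the weight is 67 less the opposing 15 gives net 52, which does reach 52, so (b) meets the standard.
  The importer carries Stage 1; the customs bureau now bears the burden.
At Stage 2 the customs bureau must meet a preponderance (weight is at least 52): on (c) the weight is 95 less the opposing 46 gives net 49, < 52, so (c) does not meet the standard.
  Not every element is met, so the customs bureau fails to carry Stage 2.
The analysis ends at Stage 2; the importer prevails.

importer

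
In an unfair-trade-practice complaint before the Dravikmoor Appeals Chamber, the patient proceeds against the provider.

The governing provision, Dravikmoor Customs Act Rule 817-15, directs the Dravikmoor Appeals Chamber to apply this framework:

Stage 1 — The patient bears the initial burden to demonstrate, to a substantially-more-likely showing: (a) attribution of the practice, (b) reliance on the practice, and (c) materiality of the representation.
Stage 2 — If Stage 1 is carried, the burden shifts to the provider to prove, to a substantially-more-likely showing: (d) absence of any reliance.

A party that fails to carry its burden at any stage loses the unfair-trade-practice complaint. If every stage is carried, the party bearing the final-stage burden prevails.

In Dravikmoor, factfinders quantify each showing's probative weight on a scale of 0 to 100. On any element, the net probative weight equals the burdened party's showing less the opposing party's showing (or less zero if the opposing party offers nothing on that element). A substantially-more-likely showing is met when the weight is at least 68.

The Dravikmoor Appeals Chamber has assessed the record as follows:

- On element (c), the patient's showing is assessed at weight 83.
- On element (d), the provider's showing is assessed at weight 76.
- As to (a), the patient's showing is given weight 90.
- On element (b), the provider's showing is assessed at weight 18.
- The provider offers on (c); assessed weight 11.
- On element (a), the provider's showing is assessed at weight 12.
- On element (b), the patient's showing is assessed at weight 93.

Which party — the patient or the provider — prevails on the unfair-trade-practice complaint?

provider

At Stage 1 the patient must meet a substantially-more-likely showing (weight is at least 68): on (a) the weight is 90 less the opposing 12 gives net 78, which does reach 68, so (a) meets the standard; on (b) the weight is 93 less the opposing 18 gives net 75, ≥ 68, so (b) meets the standard; on (c) the weight is 83 less the opposing 11 gives net 72, which does reach 68, so (c) meets the standard.
  Stage 1 carried; the burden shifts to the provider.
At Stage 2 the provider must meet a substantially-more-likely showing (weight is at least 68): on (d) the weight is 76, ≥ 68, so (d) meets the standard.
  Stage 2 carried; the final stage is satisfied.
With every stage satisfied, the provider prevails.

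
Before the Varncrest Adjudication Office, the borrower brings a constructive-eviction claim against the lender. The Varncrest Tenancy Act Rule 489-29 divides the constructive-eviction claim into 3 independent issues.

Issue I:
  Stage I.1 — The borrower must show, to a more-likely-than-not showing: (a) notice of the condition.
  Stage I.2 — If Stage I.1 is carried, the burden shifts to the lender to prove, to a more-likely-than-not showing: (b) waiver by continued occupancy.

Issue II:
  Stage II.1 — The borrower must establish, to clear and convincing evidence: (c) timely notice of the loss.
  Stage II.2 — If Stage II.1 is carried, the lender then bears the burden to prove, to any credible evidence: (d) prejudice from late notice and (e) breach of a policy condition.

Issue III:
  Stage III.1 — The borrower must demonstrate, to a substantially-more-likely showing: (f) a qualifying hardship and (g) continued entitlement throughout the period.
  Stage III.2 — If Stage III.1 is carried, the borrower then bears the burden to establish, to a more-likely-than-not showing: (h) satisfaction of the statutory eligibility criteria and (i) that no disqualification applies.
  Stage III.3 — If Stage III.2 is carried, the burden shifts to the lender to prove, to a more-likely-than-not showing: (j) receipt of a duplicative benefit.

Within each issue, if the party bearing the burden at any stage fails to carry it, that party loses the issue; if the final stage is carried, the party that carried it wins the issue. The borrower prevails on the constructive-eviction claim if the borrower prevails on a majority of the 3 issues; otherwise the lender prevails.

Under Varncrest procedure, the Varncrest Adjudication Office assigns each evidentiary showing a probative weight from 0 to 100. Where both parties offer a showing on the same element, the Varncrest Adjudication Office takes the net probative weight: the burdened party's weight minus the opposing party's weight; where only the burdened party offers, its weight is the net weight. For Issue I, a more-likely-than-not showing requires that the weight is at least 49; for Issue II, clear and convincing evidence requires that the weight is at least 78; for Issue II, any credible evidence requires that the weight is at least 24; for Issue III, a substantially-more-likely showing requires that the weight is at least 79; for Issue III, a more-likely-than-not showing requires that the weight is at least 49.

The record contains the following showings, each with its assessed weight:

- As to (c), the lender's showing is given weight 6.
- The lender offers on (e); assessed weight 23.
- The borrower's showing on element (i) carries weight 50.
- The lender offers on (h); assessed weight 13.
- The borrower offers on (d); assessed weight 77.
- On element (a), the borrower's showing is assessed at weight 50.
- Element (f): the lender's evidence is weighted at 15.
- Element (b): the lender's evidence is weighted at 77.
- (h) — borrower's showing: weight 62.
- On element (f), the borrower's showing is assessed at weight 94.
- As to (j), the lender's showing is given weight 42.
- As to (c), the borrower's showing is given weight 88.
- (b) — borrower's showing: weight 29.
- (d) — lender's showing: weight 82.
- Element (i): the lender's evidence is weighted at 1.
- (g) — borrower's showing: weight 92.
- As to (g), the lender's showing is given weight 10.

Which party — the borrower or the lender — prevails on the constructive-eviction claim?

— Issue I —
Stage I.1 (borrower, a more-likely-than-not showing, weight is at least 49): (a) 50 ≥ 49 — meets.
  Stage I.1 is satisfied; the onus moves to the lender.
Stage I.2 (lender, a more-likely-than-not showing, weight is at least 49): (b) net 77−29=48 < 49 — fails.
  Not every element is met, so the lender fails to carry Stage I.2.
So the borrower prevails on this issue.
— Issue II —
Stage II.1 — burden on borrower; standard: clear and convincing evidence (weight is at least 78).
    (c): 88 − 6 = 82 ≥ 78 [met]
  Stage II.1 carried; the burden shifts to the lender.
Stage II.2 — burden on lender; standard: any credible evidence (weight is at least 24).
    (d): 82 − 77 = 5 < 24 [not met]
    (e): 23 < 24 [not met]
  The lender does not carry Stage II.2.
The analysis ends at Stage II.2; the borrower prevails on this issue.
— Issue III —
Stage III.1 (borrower, a substantially-more-likely showing, weight is at least 79): (f) net 94−15=79 ≥ 79 — meets; (g) net 92−10=82 ≥ 79 — meets.
  Stage III.1 carried; the burden remains with the borrower.
Stage III.2 (borrower, a more-likely-than-not showing, weight is at least 49): (h) net 62−13=49 ≥ 49 — meets; (i) net 50−1=49 ≥ 49 — meets.
  All elements met. The burden passes to the lender.
Stage III.3 (lender, a more-likely-than-not showing, weight is at least 49): (j) 42 < 49 — fails.
  Not every element is met, so the lender fails to carry Stage III.3.
So the borrower prevails on this issue.
Per-issue: Issue I → borrower; Issue II → borrower; Issue III → borrower. The borrower must prevail on a majority of issues; overall, the borrower prevails.

borrower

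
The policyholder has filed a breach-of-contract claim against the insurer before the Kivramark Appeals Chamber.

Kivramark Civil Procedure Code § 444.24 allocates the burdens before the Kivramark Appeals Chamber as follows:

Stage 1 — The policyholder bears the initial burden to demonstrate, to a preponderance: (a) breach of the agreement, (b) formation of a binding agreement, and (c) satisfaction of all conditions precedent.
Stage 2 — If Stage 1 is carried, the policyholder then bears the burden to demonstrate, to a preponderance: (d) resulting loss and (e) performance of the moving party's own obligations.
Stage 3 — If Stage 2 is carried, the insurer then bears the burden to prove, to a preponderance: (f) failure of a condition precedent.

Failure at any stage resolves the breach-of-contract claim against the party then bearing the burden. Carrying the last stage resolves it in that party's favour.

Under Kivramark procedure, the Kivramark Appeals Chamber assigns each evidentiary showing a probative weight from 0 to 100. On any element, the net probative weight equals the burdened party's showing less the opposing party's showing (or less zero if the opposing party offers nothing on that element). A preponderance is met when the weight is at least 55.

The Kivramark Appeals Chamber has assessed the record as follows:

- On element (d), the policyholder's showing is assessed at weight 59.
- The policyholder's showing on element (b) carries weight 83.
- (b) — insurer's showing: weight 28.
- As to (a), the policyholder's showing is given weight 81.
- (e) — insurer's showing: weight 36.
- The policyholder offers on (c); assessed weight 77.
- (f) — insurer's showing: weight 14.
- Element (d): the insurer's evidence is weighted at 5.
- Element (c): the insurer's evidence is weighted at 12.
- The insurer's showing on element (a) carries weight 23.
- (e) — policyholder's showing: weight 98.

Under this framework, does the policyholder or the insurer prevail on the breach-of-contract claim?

At Stage 1 the policyholder must meet a preponderance (weight is at least 55): on (a) the weight is 81 less the opposing 23 gives net 58, which does reach 55, so (a) meets the standard; on (b) the weight is 83 less the opposing 28 gives net 55, ≥ 55, so (b) meets the standard; on (c) the weight is 77 less the opposing 12 gives net 65, ≥ 55, so (c) meets the standard.
  All elements met. The policyholder retains the burden for Stage 2.
At Stage 2 the policyholder must meet a preponderance (weight is at least 55): on (d) the weight is 59 less the opposing 5 gives net 54, < 55, so (d) does not meet the standard; on (e) the weight is 98 less the opposing 36 gives net 62, which does reach 55, so (e) meets the standard.
  Stage 2 not carried; the policyholder fails its burden.
The insurer prevails.

insurer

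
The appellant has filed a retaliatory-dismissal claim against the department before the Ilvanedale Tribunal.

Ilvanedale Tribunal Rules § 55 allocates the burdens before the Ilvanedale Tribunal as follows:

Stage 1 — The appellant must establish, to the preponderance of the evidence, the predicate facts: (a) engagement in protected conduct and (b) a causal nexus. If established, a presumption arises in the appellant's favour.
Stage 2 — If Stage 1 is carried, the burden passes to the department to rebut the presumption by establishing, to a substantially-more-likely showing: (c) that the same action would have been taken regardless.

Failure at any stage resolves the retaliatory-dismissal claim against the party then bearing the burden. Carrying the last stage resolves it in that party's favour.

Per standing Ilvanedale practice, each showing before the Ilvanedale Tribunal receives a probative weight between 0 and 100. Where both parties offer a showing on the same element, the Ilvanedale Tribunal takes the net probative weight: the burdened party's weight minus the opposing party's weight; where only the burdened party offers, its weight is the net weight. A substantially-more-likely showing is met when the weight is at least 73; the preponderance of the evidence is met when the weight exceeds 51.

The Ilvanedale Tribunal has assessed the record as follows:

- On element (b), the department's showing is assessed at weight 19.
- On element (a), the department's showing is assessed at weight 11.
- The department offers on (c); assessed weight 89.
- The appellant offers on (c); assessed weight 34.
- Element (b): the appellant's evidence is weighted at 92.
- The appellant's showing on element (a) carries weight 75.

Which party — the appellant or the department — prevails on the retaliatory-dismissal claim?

appellant

Stage 1 — burden on appellant; standard: the preponderance of the evidence (weight exceeds 51).
    (a): 75 − 11 = 64 > 51 [met]
    (b): 92 − 19 = 73 > 51 [met]
  Stage 1 carried; the burden shifts to the department.
Stage 2 — burden on department; standard: a substantially-more-likely showing (weight is at least 73).
    (c): 89 − 34 = 55 < 73 [not met]
  The department does not carry Stage 2.
The appellant prevails.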